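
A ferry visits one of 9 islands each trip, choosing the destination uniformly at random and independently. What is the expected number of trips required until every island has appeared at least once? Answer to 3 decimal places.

25.461

Split into phases: going from k distinct to k+1 distinct takes on average 9/(9-k) trips.
E[T] = 9/9 + 9/8 + 9/7 + ... + 9/2 + 9/1 = 9·H_{9}.
H_{9} = 2.8290, so E[T] = 25.4607.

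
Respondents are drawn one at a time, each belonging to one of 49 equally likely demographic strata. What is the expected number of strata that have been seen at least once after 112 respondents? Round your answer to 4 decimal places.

For each stratum, P(seen in 112 respondents) = 1 - (48/49)^112 = 0.90068.
By linearity of expectation, E[distinct seen] = 49·(1 - (48/49)^112) = 44.13309.

44.1331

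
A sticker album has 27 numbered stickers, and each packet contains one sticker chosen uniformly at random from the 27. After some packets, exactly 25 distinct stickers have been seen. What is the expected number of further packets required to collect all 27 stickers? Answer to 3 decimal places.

40.500

The wait to go from k to k+1 distinct stickers is geometric with mean 27/(27-k).
Sum over k = 25,...,26: E = 27/2 + 27/1 = 40.5000.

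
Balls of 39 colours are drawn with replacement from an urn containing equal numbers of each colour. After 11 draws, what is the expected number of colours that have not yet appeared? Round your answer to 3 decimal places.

For each colour, P(unseen after 11) = (38/39)^11 = 0.7515.
By linearity of expectation, E[unseen] = 39·(38/39)^11 = 29.3071.

29.307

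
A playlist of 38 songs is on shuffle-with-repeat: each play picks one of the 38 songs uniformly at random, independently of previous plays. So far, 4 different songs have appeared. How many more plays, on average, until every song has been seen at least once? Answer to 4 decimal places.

With k distinct songs already seen, the next new one takes an expected 38/(38-k) plays.
Sum over k = 4,...,37: E = 38/34 + 38/33 + 38/32 + ... + 38/2 + 38/1 = 156.49198.

156.4920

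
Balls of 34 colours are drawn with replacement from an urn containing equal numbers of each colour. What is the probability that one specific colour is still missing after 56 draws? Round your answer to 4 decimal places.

0.1879

Each draw misses the fixed colour with probability (34-1)/34 = 33/34, independently.
P(still missing after 56) = (33/34)^56 = 0.18791.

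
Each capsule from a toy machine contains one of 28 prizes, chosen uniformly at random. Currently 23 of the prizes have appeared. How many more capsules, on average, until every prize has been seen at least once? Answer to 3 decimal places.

63.933

From k distinct to k+1 distinct takes on average 28/(28-k) capsules.
Sum over k = 23,...,27: E = 28/5 + 28/4 + 28/3 + 28/2 + 28/1 = 63.9333.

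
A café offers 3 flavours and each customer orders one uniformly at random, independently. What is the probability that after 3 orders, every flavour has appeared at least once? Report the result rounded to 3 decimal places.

0.222

By inclusion–exclusion over which flavours are missing,
P(all seen) = Σ_{j=0}^{3} (-1)^j C(3,j)((3-j)/3)^3
= 1.0000 - 0.8889 + 0.1111 - 0.0000
= 0.2222.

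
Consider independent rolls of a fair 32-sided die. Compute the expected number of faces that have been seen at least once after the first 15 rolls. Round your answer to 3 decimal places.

12.124

For each face, P(seen in 15 rolls) = 1 - (31/32)^15 = 0.3789.
By linearity of expectation, E[distinct seen] = 32·(1 - (31/32)^15) = 12.1241.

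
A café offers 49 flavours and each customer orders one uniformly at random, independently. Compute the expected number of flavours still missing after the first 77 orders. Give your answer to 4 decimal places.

For each flavour, P(unseen after 77) = (48/49)^77 = 0.20440.
By linearity of expectation, E[unseen] = 49·(48/49)^77 = 10.01551.

10.0155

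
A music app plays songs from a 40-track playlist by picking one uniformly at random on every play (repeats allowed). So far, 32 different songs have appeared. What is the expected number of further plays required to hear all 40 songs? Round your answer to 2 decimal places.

The wait to go from k to k+1 distinct songs is geometric with mean 40/(40-k).
Sum over k = 32,...,39: E = 40/8 + 40/7 + 40/6 + ... + 40/2 + 40/1 = 108.714.

108.71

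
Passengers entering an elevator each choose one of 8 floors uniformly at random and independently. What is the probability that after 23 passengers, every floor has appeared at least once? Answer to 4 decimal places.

By inclusion–exclusion over which floors are missing,
P(all seen) = Σ_{j=0}^{8} (-1)^j C(8,j)((8-j)/8)^23
= 1.00000 - 0.37092 + 0.03746 - 0.00113 + 0.00001 - 0.00000 + 0.00000 - 0.00000 + 0.00000
= 0.66542.

0.6654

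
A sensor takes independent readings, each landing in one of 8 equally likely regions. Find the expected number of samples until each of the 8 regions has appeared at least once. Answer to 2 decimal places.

The wait to go from k to k+1 distinct regions is geometric with mean 8/(8-k).
E[T] = 8/8 + 8/7 + 8/6 + ... + 8/2 + 8/1 = 8·H_{8}.
H_{8} = 2.718, so E[T] = 21.743.

21.74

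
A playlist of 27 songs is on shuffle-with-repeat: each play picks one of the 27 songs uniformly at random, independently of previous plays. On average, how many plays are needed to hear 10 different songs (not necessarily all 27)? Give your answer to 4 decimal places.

12.2014

With k distinct songs already seen, the next new one arrives after an expected 27/(27-k) plays.
Sum over k = 0,...,9: E = 27/27 + 27/26 + 27/25 + ... + 27/19 + 27/18 = 12.20141.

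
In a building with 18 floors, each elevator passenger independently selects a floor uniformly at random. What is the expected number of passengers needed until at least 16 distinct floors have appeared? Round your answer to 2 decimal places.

35.91

With k distinct floors already seen, the next new one arrives after an expected 18/(18-k) passengers.
Sum over k = 0,...,15: E = 18/18 + 18/17 + 18/16 + ... + 18/4 + 18/3 = 35.912.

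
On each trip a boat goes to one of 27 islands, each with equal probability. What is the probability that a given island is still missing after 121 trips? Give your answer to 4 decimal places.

0.0104

On each trip the fixed island fails to appear with probability 26/27.
P(still missing after 121) = (26/27)^121 = 0.01039.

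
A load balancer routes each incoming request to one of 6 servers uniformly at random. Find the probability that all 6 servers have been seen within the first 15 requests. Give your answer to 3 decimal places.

0.644

By inclusion–exclusion over which servers are missing,
P(all seen) = Σ_{j=0}^{6} (-1)^j C(6,j)((6-j)/6)^15
= 1.0000 - 0.3894 + 0.0343 - 0.0006 + 0.0000 - 0.0000 + 0.0000
= 0.6442.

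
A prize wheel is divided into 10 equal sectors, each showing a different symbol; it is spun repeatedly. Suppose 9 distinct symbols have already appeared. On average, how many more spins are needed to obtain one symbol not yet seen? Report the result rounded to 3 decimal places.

10.000

Each spin yields a new symbol with probability (10-9)/10 = 1/10, so the wait is geometric with mean 10/1.
E = 10/1 = 10.0000.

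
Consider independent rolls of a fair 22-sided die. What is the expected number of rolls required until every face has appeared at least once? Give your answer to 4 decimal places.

81.1979

After k distinct faces have appeared, the next roll gives a new one with probability (22-k)/22, so the expected wait for the (k+1)-th is 22/(22-k).
E[T] = 22/22 + 22/21 + 22/20 + ... + 22/2 + 22/1 = 22·H_{22}.
H_{22} = 3.69081, so E[T] = 81.19789.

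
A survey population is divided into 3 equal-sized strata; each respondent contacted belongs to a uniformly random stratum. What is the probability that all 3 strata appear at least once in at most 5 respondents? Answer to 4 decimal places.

Let A_i be the event that stratum i is missing after 5 respondents. By inclusion–exclusion on the A_i,
P(all seen) = Σ_{j=0}^{3} (-1)^j C(3,j)((3-j)/3)^5
= 1.00000 - 0.39506 + 0.01235 - 0.00000
= 0.61728.

0.6173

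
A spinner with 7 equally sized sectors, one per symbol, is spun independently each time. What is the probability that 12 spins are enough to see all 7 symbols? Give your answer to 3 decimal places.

By inclusion–exclusion over which symbols are missing,
P(all seen) = Σ_{j=0}^{7} (-1)^j C(7,j)((7-j)/7)^12
= 1.0000 - 1.1009 + 0.3704 - 0.0424 + 0.0013 - 0.0000 + 0.0000 - 0.0000
= 0.2285.

0.228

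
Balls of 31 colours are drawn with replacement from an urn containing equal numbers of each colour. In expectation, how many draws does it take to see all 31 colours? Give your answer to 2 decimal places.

124.84

After k distinct colours have appeared, the next draw gives a new one with probability (31-k)/31, so the expected wait for the (k+1)-th is 31/(31-k).
E[T] = 31/31 + 31/30 + 31/29 + ... + 31/2 + 31/1 = 31·H_{31}.
H_{31} = 4.027, so E[T] = 124.845.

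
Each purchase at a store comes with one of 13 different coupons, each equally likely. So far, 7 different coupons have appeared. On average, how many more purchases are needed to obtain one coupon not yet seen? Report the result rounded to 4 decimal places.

Each purchase yields a new coupon with probability (13-7)/13 = 6/13, so the wait is geometric with mean 13/6.
E = 13/6 = 2.16667.

2.1667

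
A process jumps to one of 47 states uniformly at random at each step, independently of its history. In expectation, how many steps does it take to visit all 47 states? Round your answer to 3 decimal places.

After k distinct states have appeared, the next step gives a new one with probability (47-k)/47, so the expected wait for the (k+1)-th is 47/(47-k).
E[T] = 47/47 + 47/46 + 47/45 + ... + 47/2 + 47/1 = 47·H_{47}.
H_{47} = 4.4380, so E[T] = 208.5843.

208.584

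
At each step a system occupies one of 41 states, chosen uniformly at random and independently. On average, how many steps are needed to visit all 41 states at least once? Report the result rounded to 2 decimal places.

After k distinct states have appeared, the next step gives a new one with probability (41-k)/41, so the expected wait for the (k+1)-th is 41/(41-k).
E[T] = 41/41 + 41/40 + 41/39 + ... + 41/2 + 41/1 = 41·H_{41}.
H_{41} = 4.303, so E[T] = 176.420.

176.42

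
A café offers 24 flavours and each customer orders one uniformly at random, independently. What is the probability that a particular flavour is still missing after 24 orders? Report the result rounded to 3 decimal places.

On each order the fixed flavour fails to appear with probability 23/24.
P(still missing after 24) = (23/24)^24 = 0.3601.

0.360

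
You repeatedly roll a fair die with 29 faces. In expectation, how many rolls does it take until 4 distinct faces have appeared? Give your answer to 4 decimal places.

4.2252

With k distinct faces already seen, the next new one arrives after an expected 29/(29-k) rolls.
Sum over k = 0,...,3: E = 29/29 + 29/28 + 29/27 + 29/26 = 4.22517.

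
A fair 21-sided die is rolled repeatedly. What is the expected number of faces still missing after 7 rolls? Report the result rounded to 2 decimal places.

14.92

For each face, P(unseen after 7) = (20/21)^7 = 0.711.
By linearity of expectation, E[unseen] = 21·(20/21)^7 = 14.924.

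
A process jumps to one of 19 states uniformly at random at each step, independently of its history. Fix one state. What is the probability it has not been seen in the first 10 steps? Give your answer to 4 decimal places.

0.5824

Each step misses the fixed state with probability (19-1)/19 = 18/19, independently.
P(still missing after 10) = (18/19)^10 = 0.58236.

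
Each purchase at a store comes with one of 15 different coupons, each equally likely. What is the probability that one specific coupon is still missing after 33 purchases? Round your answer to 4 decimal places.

On each purchase the fixed coupon fails to appear with probability 14/15.
P(still missing after 33) = (14/15)^33 = 0.10262.

0.1026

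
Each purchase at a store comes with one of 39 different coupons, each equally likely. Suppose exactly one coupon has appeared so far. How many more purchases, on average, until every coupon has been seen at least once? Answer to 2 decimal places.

The wait to go from k to k+1 distinct coupons is geometric with mean 39/(39-k).
Sum over k = 1,...,38: E = 39/38 + 39/37 + 39/36 + ... + 39/2 + 39/1 = 164.888.

164.89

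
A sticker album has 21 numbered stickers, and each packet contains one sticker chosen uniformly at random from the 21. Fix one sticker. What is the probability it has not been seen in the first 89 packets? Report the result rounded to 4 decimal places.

On each packet the fixed sticker fails to appear with probability 20/21.
P(still missing after 89) = (20/21)^89 = 0.01301.

0.0130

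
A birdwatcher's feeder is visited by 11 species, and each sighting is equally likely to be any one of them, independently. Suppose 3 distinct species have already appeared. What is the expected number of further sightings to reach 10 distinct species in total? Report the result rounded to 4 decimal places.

18.8964

The wait to go from k to k+1 distinct species is geometric with mean 11/(11-k).
Sum over k = 3,...,9: E = 11/8 + 11/7 + 11/6 + ... + 11/3 + 11/2 = 18.89643.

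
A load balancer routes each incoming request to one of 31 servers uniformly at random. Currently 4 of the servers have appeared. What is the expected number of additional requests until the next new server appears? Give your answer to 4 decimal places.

The number of requests until the next new server is geometric with success probability 27/31, so its mean is 31/27.
E = 31/27 = 1.14815.

1.1481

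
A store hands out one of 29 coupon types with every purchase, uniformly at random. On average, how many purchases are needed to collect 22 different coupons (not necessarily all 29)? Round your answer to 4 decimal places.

39.6951

Going from k to k+1 distinct takes a geometric number of purchases with mean 29/(29-k).
Sum over k = 0,...,21: E = 29/29 + 29/28 + 29/27 + ... + 29/9 + 29/8 = 39.69510.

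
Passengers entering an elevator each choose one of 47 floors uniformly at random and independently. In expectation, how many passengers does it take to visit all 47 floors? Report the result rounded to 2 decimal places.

208.58

The wait to go from k to k+1 distinct floors is geometric with mean 47/(47-k).
E[T] = 47/47 + 47/46 + 47/45 + ... + 47/2 + 47/1 = 47·H_{47}.
H_{47} = 4.438, so E[T] = 208.584.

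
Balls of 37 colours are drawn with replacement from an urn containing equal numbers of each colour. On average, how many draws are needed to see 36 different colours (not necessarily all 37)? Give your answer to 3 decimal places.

118.459

With k distinct colours already seen, the next new one arrives after an expected 37/(37-k) draws.
Sum over k = 0,...,35: E = 37/37 + 37/36 + 37/35 + ... + 37/3 + 37/2 = 118.4587.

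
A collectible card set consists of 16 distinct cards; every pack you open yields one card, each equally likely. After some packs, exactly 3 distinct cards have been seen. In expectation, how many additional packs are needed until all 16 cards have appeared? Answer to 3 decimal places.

With k distinct cards already seen, the next new one takes an expected 16/(16-k) packs.
Sum over k = 3,...,15: E = 16/13 + 16/12 + 16/11 + ... + 16/2 + 16/1 = 50.8821.

50.882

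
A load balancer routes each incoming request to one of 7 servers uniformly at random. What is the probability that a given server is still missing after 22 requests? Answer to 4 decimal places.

0.0337

On each request the fixed server fails to appear with probability 6/7.
P(still missing after 22) = (6/7)^22 = 0.03366.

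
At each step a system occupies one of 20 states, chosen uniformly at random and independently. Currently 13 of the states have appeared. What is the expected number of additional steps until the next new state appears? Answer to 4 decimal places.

The number of steps until the next new state is geometric with success probability 7/20, so its mean is 20/7.
E = 20/7 = 2.85714.

2.8571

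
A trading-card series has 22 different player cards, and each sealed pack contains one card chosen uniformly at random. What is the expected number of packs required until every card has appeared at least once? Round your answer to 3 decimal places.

The wait to go from k to k+1 distinct cards is geometric with mean 22/(22-k).
E[T] = 22/22 + 22/21 + 22/20 + ... + 22/2 + 22/1 = 22·H_{22}.
H_{22} = 3.6908, so E[T] = 81.1979.

81.198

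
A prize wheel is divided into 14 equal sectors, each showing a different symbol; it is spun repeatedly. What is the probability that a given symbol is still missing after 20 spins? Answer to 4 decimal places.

Each spin misses the fixed symbol with probability (14-1)/14 = 13/14, independently.
P(still missing after 20) = (13/14)^20 = 0.22715.

0.2271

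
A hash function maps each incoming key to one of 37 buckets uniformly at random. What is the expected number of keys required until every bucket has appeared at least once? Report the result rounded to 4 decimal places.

155.4587

After k distinct buckets have appeared, the next key gives a new one with probability (37-k)/37, so the expected wait for the (k+1)-th is 37/(37-k).
E[T] = 37/37 + 37/36 + 37/35 + ... + 37/2 + 37/1 = 37·H_{37}.
H_{37} = 4.20159, so E[T] = 155.45869.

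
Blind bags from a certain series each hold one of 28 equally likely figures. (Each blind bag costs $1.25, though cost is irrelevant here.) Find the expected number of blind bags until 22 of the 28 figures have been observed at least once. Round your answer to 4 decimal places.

Going from k to k+1 distinct takes a geometric number of blind bags with mean 28/(28-k).
Sum over k = 0,...,21: E = 28/28 + 28/27 + 28/26 + ... + 28/8 + 28/7 = 41.36079.

41.3608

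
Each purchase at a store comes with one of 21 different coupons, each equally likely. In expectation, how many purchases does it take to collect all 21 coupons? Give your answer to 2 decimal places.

76.55

Split into phases: going from k distinct to k+1 distinct takes on average 21/(21-k) purchases.
E[T] = 21/21 + 21/20 + 21/19 + ... + 21/2 + 21/1 = 21·H_{21}.
H_{21} = 3.645, so E[T] = 76.553.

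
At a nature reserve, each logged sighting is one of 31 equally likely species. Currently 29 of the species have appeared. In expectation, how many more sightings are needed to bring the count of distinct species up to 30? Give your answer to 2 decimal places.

15.50

With k distinct species already seen, the next new one takes an expected 31/(31-k) sightings.
Only the k = 29 term is needed: E = 31/2 = 15.500.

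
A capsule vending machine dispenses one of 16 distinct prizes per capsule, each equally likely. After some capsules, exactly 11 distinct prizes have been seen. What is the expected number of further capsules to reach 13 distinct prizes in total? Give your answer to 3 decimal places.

7.200

The wait to go from k to k+1 distinct prizes is geometric with mean 16/(16-k).
Sum over k = 11,...,12: E = 16/5 + 16/4 = 7.2000.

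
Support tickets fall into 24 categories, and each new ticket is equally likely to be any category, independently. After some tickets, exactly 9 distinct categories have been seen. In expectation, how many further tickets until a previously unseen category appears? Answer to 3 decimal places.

1.600

Each ticket yields a new category with probability (24-9)/24 = 15/24, so the wait is geometric with mean 24/15.
E = 24/15 = 1.6000.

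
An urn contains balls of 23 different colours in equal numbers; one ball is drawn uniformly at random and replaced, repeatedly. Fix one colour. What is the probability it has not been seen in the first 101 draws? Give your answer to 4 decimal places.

Each draw misses the fixed colour with probability (23-1)/23 = 22/23, independently.
P(still missing after 101) = (22/23)^101 = 0.01122.

0.0112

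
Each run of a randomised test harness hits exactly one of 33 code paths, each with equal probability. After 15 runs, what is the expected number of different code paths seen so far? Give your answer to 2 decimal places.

12.20

For each code path, P(seen in 15 runs) = 1 - (32/33)^15 = 0.370.
By linearity of expectation, E[distinct seen] = 33·(1 - (32/33)^15) = 12.200.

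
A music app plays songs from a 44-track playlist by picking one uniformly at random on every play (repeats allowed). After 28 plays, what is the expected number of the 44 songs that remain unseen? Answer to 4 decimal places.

For each song, P(unseen after 28) = (43/44)^28 = 0.52534.
By linearity of expectation, E[unseen] = 44·(43/44)^28 = 23.11503.

23.1150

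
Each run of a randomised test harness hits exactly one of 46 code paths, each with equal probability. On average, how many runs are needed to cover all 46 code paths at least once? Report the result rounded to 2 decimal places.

203.17

After k distinct code paths have appeared, the next run gives a new one with probability (46-k)/46, so the expected wait for the (k+1)-th is 46/(46-k).
E[T] = 46/46 + 46/45 + 46/44 + ... + 46/2 + 46/1 = 46·H_{46}.
H_{46} = 4.417, so E[T] = 203.168.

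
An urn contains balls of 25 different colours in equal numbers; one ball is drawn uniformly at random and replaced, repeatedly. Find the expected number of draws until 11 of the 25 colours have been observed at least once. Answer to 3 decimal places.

With k distinct colours already seen, the next new one arrives after an expected 25/(25-k) draws.
Sum over k = 0,...,10: E = 25/25 + 25/24 + 25/23 + ... + 25/16 + 25/15 = 14.1099.

14.110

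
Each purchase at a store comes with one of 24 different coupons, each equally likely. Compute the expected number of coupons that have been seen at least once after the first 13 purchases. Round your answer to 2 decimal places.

For each coupon, P(seen in 13 purchases) = 1 - (23/24)^13 = 0.425.
By linearity of expectation, E[distinct seen] = 24·(1 - (23/24)^13) = 10.198.

10.20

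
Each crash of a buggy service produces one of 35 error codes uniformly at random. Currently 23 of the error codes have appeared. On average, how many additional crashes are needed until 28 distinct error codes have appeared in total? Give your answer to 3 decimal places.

17.862

With k distinct error codes already seen, the next new one takes an expected 35/(35-k) crashes.
Sum over k = 23,...,27: E = 35/12 + 35/11 + 35/10 + 35/9 + 35/8 = 17.8624.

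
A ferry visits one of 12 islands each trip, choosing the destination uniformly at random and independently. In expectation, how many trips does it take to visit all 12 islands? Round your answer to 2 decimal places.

The wait to go from k to k+1 distinct islands is geometric with mean 12/(12-k).
E[T] = 12/12 + 12/11 + 12/10 + ... + 12/2 + 12/1 = 12·H_{12}.
H_{12} = 3.103, so E[T] = 37.239.

37.24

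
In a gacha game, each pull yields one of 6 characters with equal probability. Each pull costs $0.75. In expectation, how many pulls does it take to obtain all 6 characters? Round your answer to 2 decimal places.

14.70

After k distinct characters have appeared, the next pull gives a new one with probability (6-k)/6, so the expected wait for the (k+1)-th is 6/(6-k).
E[T] = 6/6 + 6/5 + 6/4 + 6/3 + 6/2 + 6/1 = 6·H_{6}.
H_{6} = 2.450, so E[T] = 14.700.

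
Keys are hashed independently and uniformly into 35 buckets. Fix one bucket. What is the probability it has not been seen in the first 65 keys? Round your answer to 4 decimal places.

Each key misses the fixed bucket with probability (35-1)/35 = 34/35, independently.
P(still missing after 65) = (34/35)^65 = 0.15195.

0.1520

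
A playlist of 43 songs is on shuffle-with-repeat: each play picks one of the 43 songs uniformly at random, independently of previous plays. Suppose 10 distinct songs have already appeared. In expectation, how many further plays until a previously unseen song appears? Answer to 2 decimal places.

The number of plays until the next new song is geometric with success probability 33/43, so its mean is 43/33.
E = 43/33 = 1.303.

1.30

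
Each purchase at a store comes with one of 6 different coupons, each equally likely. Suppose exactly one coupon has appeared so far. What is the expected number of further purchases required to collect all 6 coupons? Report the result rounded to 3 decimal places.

The wait to go from k to k+1 distinct coupons is geometric with mean 6/(6-k).
Sum over k = 1,...,5: E = 6/5 + 6/4 + 6/3 + 6/2 + 6/1 = 13.7000.

13.700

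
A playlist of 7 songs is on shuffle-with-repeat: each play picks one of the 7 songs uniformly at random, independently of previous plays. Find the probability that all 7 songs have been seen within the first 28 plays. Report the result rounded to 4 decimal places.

0.9082

By inclusion–exclusion over which songs are missing,
P(all seen) = Σ_{j=0}^{7} (-1)^j C(7,j)((7-j)/7)^28
= 1.00000 - 0.09345 + 0.00170 - 0.00001 + 0.00000 - 0.00000 + 0.00000 - 0.00000
= 0.90824.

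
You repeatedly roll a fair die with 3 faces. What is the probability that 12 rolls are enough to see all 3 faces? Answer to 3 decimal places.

0.977

Let A_i be the event that face i is missing after 12 rolls. By inclusion–exclusion on the A_i,
P(all seen) = Σ_{j=0}^{3} (-1)^j C(3,j)((3-j)/3)^12
= 1.0000 - 0.0231 + 0.0000 - 0.0000
= 0.9769.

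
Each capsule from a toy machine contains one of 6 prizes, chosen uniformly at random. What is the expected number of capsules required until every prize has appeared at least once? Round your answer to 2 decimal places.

14.70

After k distinct prizes have appeared, the next capsule gives a new one with probability (6-k)/6, so the expected wait for the (k+1)-th is 6/(6-k).
E[T] = 6/6 + 6/5 + 6/4 + 6/3 + 6/2 + 6/1 = 6·H_{6}.
H_{6} = 2.450, so E[T] = 14.700.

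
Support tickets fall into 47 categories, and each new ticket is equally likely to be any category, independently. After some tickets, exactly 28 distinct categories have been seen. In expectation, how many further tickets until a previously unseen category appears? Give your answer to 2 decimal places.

Each ticket yields a new category with probability (47-28)/47 = 19/47, so the wait is geometric with mean 47/19.
E = 47/19 = 2.474.

2.47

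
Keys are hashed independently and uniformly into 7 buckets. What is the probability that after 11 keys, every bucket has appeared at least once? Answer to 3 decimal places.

0.163

By inclusion–exclusion over which buckets are missing,
P(all seen) = Σ_{j=0}^{7} (-1)^j C(7,j)((7-j)/7)^11
= 1.0000 - 1.2843 + 0.5186 - 0.0742 + 0.0031 - 0.0000 + 0.0000 - 0.0000
= 0.1631.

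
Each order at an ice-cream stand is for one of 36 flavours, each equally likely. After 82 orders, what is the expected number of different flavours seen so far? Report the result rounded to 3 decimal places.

For each flavour, P(seen in 82 orders) = 1 - (35/36)^82 = 0.9007.
By linearity of expectation, E[distinct seen] = 36·(1 - (35/36)^82) = 32.4266.

32.427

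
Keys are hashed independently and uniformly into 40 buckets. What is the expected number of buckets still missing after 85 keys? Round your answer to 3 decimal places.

For each bucket, P(unseen after 85) = (39/40)^85 = 0.1162.
By linearity of expectation, E[unseen] = 40·(39/40)^85 = 4.6500.

4.650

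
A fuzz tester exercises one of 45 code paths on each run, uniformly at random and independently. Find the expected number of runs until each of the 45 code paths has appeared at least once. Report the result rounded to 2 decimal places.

197.77

Split into phases: going from k distinct to k+1 distinct takes on average 45/(45-k) runs.
E[T] = 45/45 + 45/44 + 45/43 + ... + 45/2 + 45/1 = 45·H_{45}.
H_{45} = 4.395, so E[T] = 197.773.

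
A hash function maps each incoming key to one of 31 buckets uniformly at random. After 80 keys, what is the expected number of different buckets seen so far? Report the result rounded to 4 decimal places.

For each bucket, P(seen in 80 keys) = 1 - (30/31)^80 = 0.92743.
By linearity of expectation, E[distinct seen] = 31·(1 - (30/31)^80) = 28.75029.

28.7503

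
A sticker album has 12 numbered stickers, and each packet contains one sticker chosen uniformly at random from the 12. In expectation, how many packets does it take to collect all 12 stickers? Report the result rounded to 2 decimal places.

37.24

The wait to go from k to k+1 distinct stickers is geometric with mean 12/(12-k).
E[T] = 12/12 + 12/11 + 12/10 + ... + 12/2 + 12/1 = 12·H_{12}.
H_{12} = 3.103, so E[T] = 37.239.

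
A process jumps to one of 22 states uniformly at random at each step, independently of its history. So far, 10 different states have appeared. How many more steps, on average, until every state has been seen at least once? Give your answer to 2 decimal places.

68.27

The wait to go from k to k+1 distinct states is geometric with mean 22/(22-k).
Sum over k = 10,...,21: E = 22/12 + 22/11 + 22/10 + ... + 22/2 + 22/1 = 68.271.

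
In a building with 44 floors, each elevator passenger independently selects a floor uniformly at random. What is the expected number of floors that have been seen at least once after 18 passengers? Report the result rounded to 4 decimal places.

14.9105

For each floor, P(seen in 18 passengers) = 1 - (43/44)^18 = 0.33887.
By linearity of expectation, E[distinct seen] = 44·(1 - (43/44)^18) = 14.91047.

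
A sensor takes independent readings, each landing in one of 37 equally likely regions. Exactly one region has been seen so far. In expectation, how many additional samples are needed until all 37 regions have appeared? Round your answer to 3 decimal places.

The wait to go from k to k+1 distinct regions is geometric with mean 37/(37-k).
Sum over k = 1,...,36: E = 37/36 + 37/35 + 37/34 + ... + 37/2 + 37/1 = 154.4587.

154.459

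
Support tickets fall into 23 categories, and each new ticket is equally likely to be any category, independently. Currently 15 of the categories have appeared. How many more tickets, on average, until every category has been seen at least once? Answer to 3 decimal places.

From k distinct to k+1 distinct takes on average 23/(23-k) tickets.
Sum over k = 15,...,22: E = 23/8 + 23/7 + 23/6 + ... + 23/2 + 23/1 = 62.5107.

62.511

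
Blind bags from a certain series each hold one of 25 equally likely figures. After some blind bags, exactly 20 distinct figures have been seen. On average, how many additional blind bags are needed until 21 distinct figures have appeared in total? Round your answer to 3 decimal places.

From k distinct to k+1 distinct takes on average 25/(25-k) blind bags.
Only the k = 20 term is needed: E = 25/5 = 5.0000.

5.000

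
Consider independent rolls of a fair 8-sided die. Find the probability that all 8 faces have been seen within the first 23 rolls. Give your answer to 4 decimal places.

0.6654

By inclusion–exclusion over which faces are missing,
P(all seen) = Σ_{j=0}^{8} (-1)^j C(8,j)((8-j)/8)^23
= 1.00000 - 0.37092 + 0.03746 - 0.00113 + 0.00001 - 0.00000 + 0.00000 - 0.00000 + 0.00000
= 0.66542.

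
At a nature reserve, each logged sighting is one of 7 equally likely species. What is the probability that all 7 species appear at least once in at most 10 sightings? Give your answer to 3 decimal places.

By inclusion–exclusion over which species are missing,
P(all seen) = Σ_{j=0}^{7} (-1)^j C(7,j)((7-j)/7)^10
= 1.0000 - 1.4984 + 0.7260 - 0.1299 + 0.0073 - 0.0001 + 0.0000 - 0.0000
= 0.1049.

0.105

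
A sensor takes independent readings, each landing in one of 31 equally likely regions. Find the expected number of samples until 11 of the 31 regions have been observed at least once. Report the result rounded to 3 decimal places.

13.315

With k distinct regions already seen, the next new one arrives after an expected 31/(31-k) samples.
Sum over k = 0,...,10: E = 31/31 + 31/30 + 31/29 + ... + 31/22 + 31/21 = 13.3147.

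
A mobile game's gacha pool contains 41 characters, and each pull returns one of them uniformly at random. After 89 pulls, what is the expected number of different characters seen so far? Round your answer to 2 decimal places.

For each character, P(seen in 89 pulls) = 1 - (40/41)^89 = 0.889.
By linearity of expectation, E[distinct seen] = 41·(1 - (40/41)^89) = 36.446.

36.45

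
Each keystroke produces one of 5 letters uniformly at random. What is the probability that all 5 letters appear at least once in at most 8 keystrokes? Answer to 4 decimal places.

By inclusion–exclusion over which letters are missing,
P(all seen) = Σ_{j=0}^{5} (-1)^j C(5,j)((5-j)/5)^8
= 1.00000 - 0.83886 + 0.16796 - 0.00655 + 0.00001 - 0.00000
= 0.32256.

0.3226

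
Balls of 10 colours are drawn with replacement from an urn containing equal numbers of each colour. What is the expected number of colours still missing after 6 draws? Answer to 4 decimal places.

5.3144

For each colour, P(unseen after 6) = (9/10)^6 = 0.53144.
By linearity of expectation, E[unseen] = 10·(9/10)^6 = 5.31441.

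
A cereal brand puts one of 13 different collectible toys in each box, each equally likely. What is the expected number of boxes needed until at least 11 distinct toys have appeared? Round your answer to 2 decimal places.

Going from k to k+1 distinct takes a geometric number of boxes with mean 13/(13-k).
Sum over k = 0,...,10: E = 13/13 + 13/12 + 13/11 + ... + 13/4 + 13/3 = 21.842.

21.84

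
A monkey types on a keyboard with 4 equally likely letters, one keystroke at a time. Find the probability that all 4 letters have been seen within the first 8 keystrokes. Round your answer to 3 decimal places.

0.623

By inclusion–exclusion over which letters are missing,
P(all seen) = Σ_{j=0}^{4} (-1)^j C(4,j)((4-j)/4)^8
= 1.0000 - 0.4005 + 0.0234 - 0.0001 + 0.0000
= 0.6229.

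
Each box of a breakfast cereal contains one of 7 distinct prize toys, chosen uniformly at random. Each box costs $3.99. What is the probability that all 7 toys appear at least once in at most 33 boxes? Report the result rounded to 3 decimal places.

0.957

By inclusion–exclusion over which toys are missing,
P(all seen) = Σ_{j=0}^{7} (-1)^j C(7,j)((7-j)/7)^33
= 1.0000 - 0.0432 + 0.0003 - 0.0000 + 0.0000 - 0.0000 + 0.0000 - 0.0000
= 0.9571.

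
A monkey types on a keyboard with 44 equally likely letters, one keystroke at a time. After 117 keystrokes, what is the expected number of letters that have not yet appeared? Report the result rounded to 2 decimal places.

For each letter, P(unseen after 117) = (43/44)^117 = 0.068.
By linearity of expectation, E[unseen] = 44·(43/44)^117 = 2.987.

2.99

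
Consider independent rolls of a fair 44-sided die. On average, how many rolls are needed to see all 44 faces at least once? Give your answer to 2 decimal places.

192.40

Split into phases: going from k distinct to k+1 distinct takes on average 44/(44-k) rolls.
E[T] = 44/44 + 44/43 + 44/42 + ... + 44/2 + 44/1 = 44·H_{44}.
H_{44} = 4.373, so E[T] = 192.400.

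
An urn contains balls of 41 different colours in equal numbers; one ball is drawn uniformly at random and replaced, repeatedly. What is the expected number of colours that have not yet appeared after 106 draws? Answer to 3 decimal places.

For each colour, P(unseen after 106) = (40/41)^106 = 0.0730.
By linearity of expectation, E[unseen] = 41·(40/41)^106 = 2.9926.

2.993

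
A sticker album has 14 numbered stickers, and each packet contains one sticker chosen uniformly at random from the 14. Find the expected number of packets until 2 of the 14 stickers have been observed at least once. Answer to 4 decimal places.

Going from k to k+1 distinct takes a geometric number of packets with mean 14/(14-k).
Sum over k = 0,...,1: E = 14/14 + 14/13 = 2.07692.

2.0769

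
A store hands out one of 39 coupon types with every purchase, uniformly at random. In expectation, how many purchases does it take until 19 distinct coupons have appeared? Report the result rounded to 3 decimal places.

25.576

Going from k to k+1 distinct takes a geometric number of purchases with mean 39/(39-k).
Sum over k = 0,...,18: E = 39/39 + 39/38 + 39/37 + ... + 39/22 + 39/21 = 25.5763.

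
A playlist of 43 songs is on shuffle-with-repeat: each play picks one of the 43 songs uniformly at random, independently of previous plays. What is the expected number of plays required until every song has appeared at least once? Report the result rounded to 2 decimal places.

After k distinct songs have appeared, the next play gives a new one with probability (43-k)/43, so the expected wait for the (k+1)-th is 43/(43-k).
E[T] = 43/43 + 43/42 + 43/41 + ... + 43/2 + 43/1 = 43·H_{43}.
H_{43} = 4.350, so E[T] = 187.050.

187.05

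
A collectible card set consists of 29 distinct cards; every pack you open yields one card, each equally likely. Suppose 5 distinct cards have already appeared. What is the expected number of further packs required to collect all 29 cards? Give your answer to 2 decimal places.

109.50

From k distinct to k+1 distinct takes on average 29/(29-k) packs.
Sum over k = 5,...,28: E = 29/24 + 29/23 + 29/22 + ... + 29/2 + 29/1 = 109.503.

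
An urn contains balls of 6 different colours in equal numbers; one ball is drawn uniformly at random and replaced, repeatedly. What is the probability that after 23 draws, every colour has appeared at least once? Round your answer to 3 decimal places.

0.911

Let A_i be the event that colour i is missing after 23 draws. By inclusion–exclusion on the A_i,
P(all seen) = Σ_{j=0}^{6} (-1)^j C(6,j)((6-j)/6)^23
= 1.0000 - 0.0906 + 0.0013 - 0.0000 + 0.0000 - 0.0000 + 0.0000
= 0.9108.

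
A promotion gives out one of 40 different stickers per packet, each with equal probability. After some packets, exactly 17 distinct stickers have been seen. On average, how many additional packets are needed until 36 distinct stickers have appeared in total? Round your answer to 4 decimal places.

66.0383

The wait to go from k to k+1 distinct stickers is geometric with mean 40/(40-k).
Sum over k = 17,...,35: E = 40/23 + 40/22 + 40/21 + ... + 40/6 + 40/5 = 66.03833.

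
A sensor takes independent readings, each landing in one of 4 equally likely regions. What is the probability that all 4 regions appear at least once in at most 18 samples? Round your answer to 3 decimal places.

0.977

Let A_i be the event that region i is missing after 18 samples. By inclusion–exclusion on the A_i,
P(all seen) = Σ_{j=0}^{4} (-1)^j C(4,j)((4-j)/4)^18
= 1.0000 - 0.0226 + 0.0000 - 0.0000 + 0.0000
= 0.9775.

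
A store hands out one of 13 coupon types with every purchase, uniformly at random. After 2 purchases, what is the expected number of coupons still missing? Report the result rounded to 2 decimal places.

For each coupon, P(unseen after 2) = (12/13)^2 = 0.852.
By linearity of expectation, E[unseen] = 13·(12/13)^2 = 11.077.

11.08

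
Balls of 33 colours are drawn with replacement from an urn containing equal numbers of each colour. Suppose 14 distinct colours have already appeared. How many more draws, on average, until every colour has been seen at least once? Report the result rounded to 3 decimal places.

117.075

The wait to go from k to k+1 distinct colours is geometric with mean 33/(33-k).
Sum over k = 14,...,32: E = 33/19 + 33/18 + 33/17 + ... + 33/2 + 33/1 = 117.0754.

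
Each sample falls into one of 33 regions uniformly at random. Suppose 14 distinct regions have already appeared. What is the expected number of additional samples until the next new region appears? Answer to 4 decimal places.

Each sample yields a new region with probability (33-14)/33 = 19/33, so the wait is geometric with mean 33/19.
E = 33/19 = 1.73684.

1.7368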